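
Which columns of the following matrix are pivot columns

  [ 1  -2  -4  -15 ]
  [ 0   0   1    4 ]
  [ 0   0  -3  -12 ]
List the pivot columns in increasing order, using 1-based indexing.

r3 ← r3 + 3·r2
  [ 1  -2  -4  -15 ]
  [ 0   0   1    4 ]
  [ 0   0   0    0 ]
r1 ← r1 + 4·r2
  [ 1  -2  0  1 ]
  [ 0   0  1  4 ]
  [ 0   0  0  0 ]
Pivot columns are the columns containing a leading 1.

1, 3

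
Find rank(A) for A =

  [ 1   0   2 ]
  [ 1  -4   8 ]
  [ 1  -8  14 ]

ρ2 ← ρ2 − ρ1
ρ3 ← ρ3 − ρ1
ρ2 ← -1/4·ρ2
ρ3 ← ρ3 + 8·ρ2
The reduced form has 2 nonzero rows.

rank = 2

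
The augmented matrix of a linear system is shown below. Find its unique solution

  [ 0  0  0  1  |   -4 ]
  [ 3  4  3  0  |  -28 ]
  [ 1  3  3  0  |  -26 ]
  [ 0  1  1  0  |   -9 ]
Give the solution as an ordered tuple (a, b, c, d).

ρ1 <=> ρ2
  [ 3  4  3  0  |  -28 ]
  [ 0  0  0  1  |   -4 ]
  [ 1  3  3  0  |  -26 ]
  [ 0  1  1  0  |   -9 ]
ρ1 := 1/3·ρ1
  [ 1  4/3  1  0  |  -28/3 ]
  [ 0    0  0  1  |     -4 ]
  [ 1    3  3  0  |    -26 ]
  [ 0    1  1  0  |     -9 ]
ρ3 := ρ3 − ρ1
  [ 1  4/3  1  0  |  -28/3 ]
  [ 0    0  0  1  |     -4 ]
  [ 0  5/3  2  0  |  -50/3 ]
  [ 0    1  1  0  |     -9 ]
ρ2 <=> ρ3
  [ 1  4/3  1  0  |  -28/3 ]
  [ 0  5/3  2  0  |  -50/3 ]
  [ 0    0  0  1  |     -4 ]
  [ 0    1  1  0  |     -9 ]
ρ2 := 3/5·ρ2
  [ 1  4/3    1  0  |  -28/3 ]
  [ 0    1  6/5  0  |    -10 ]
  [ 0    0    0  1  |     -4 ]
  [ 0    1    1  0  |     -9 ]
ρ4 := ρ4 − ρ2
  [ 1  4/3     1  0  |  -28/3 ]
  [ 0    1   6/5  0  |    -10 ]
  [ 0    0     0  1  |     -4 ]
  [ 0    0  -1/5  0  |      1 ]
ρ3 <=> ρ4
  [ 1  4/3     1  0  |  -28/3 ]
  [ 0    1   6/5  0  |    -10 ]
  [ 0    0  -1/5  0  |      1 ]
  [ 0    0     0  1  |     -4 ]
ρ3 := -5·ρ3
  [ 1  4/3    1  0  |  -28/3 ]
  [ 0    1  6/5  0  |    -10 ]
  [ 0    0    1  0  |     -5 ]
  [ 0    0    0  1  |     -4 ]
ρ2 := ρ2 − 6/5·ρ3
  [ 1  4/3  1  0  |  -28/3 ]
  [ 0    1  0  0  |     -4 ]
  [ 0    0  1  0  |     -5 ]
  [ 0    0  0  1  |     -4 ]
ρ1 := ρ1 − ρ3
  [ 1  4/3  0  0  |  -13/3 ]
  [ 0    1  0  0  |     -4 ]
  [ 0    0  1  0  |     -5 ]
  [ 0    0  0  1  |     -4 ]
ρ1 := ρ1 − 4/3·ρ2
  [ 1  0  0  0  |   1 ]
  [ 0  1  0  0  |  -4 ]
  [ 0  0  1  0  |  -5 ]
  [ 0  0  0  1  |  -4 ]
Reading off the last column: a = 1, b = -4, c = -5, d = -4.

(1, -4, -5, -4)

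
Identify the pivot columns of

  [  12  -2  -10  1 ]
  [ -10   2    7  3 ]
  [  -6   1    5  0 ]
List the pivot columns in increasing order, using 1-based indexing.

r1 := 1/12·r1
  [   1  -1/6  -5/6  1/12 ]
  [ -10     2     7     3 ]
  [  -6     1     5     0 ]
r2 := r2 + 10·r1
  [  1  -1/6  -5/6  1/12 ]
  [  0   1/3  -4/3  23/6 ]
  [ -6     1     5     0 ]
r3 := r3 + 6·r1
  [ 1  -1/6  -5/6  1/12 ]
  [ 0   1/3  -4/3  23/6 ]
  [ 0     0     0   1/2 ]
r2 := 3·r2
  [ 1  -1/6  -5/6  1/12 ]
  [ 0     1    -4  23/2 ]
  [ 0     0     0   1/2 ]
r3 := 2·r3
  [ 1  -1/6  -5/6  1/12 ]
  [ 0     1    -4  23/2 ]
  [ 0     0     0     1 ]
r2 := r2 − 23/2·r3
  [ 1  -1/6  -5/6  1/12 ]
  [ 0     1    -4     0 ]
  [ 0     0     0     1 ]
r1 := r1 − 1/12·r3
  [ 1  -1/6  -5/6  0 ]
  [ 0     1    -4  0 ]
  [ 0     0     0  1 ]
r1 := r1 + 1/6·r2
  [ 1  0  -3/2  0 ]
  [ 0  1    -4  0 ]
  [ 0  0     0  1 ]
Pivot columns are the columns containing a leading 1.

1, 2, 4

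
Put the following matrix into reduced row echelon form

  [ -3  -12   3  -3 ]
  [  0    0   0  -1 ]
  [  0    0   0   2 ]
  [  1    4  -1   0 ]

ρ1 := -1/3·ρ1
ρ4 := ρ4 − ρ1
ρ2 := -1·ρ2
ρ3 := ρ3 − 2·ρ2
ρ4 := ρ4 + ρ2
ρ1 := ρ1 − ρ2

[[1, 4, -1, 0], [0, 0, 0, 1], [0, 0, 0, 0], [0, 0, 0, 0]]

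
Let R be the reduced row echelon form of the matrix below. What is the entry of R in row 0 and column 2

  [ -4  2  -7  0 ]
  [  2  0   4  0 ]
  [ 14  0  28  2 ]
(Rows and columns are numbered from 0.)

r1 → -1/4·r1
r2 → r2 − 2·r1
r3 → r3 − 14·r1
r3 → r3 − 7·r2
r3 → 1/2·r3
r1 → r1 + 1/2·r2

2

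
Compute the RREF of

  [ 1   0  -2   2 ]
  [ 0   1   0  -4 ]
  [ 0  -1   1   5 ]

[[1, 0, 0, 4], [0, 1, 0, -4], [0, 0, 1, 1]]

R3 := R3 + R2
  [ 1  0  -2   2 ]
  [ 0  1   0  -4 ]
  [ 0  0   1   1 ]
R1 := R1 + 2·R3
  [ 1  0  0   4 ]
  [ 0  1  0  -4 ]
  [ 0  0  1   1 ]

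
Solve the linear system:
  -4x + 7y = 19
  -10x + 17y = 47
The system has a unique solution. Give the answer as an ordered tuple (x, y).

(-3, 1)

Form the augmented matrix and row-reduce:
  [  -4   7  |  19 ]
  [ -10  17  |  47 ]
R1 := -1/4·R1
  [   1  -7/4  |  -19/4 ]
  [ -10    17  |     47 ]
R2 := R2 + 10·R1
  [ 1  -7/4  |  -19/4 ]
  [ 0  -1/2  |   -1/2 ]
R2 := -2·R2
  [ 1  -7/4  |  -19/4 ]
  [ 0     1  |      1 ]
R1 := R1 + 7/4·R2
  [ 1  0  |  -3 ]
  [ 0  1  |   1 ]
Reading off the last column: x = -3, y = 1.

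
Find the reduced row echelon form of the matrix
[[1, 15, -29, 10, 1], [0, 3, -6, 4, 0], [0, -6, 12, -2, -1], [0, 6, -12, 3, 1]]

[[1, 0, 1, 0, 0], [0, 1, -2, 0, 0], [0, 0, 0, 1, 0], [0, 0, 0, 0, 1]]

R2 → 1/3·R2
  [ 1  15  -29   10   1 ]
  [ 0   1   -2  4/3   0 ]
  [ 0  -6   12   -2  -1 ]
  [ 0   6  -12    3   1 ]
R3 → R3 + 6·R2
  [ 1  15  -29   10   1 ]
  [ 0   1   -2  4/3   0 ]
  [ 0   0    0    6  -1 ]
  [ 0   6  -12    3   1 ]
R4 → R4 − 6·R2
  [ 1  15  -29   10   1 ]
  [ 0   1   -2  4/3   0 ]
  [ 0   0    0    6  -1 ]
  [ 0   0    0   -5   1 ]
R3 → 1/6·R3
  [ 1  15  -29   10     1 ]
  [ 0   1   -2  4/3     0 ]
  [ 0   0    0    1  -1/6 ]
  [ 0   0    0   -5     1 ]
R4 → R4 + 5·R3
  [ 1  15  -29   10     1 ]
  [ 0   1   -2  4/3     0 ]
  [ 0   0    0    1  -1/6 ]
  [ 0   0    0    0   1/6 ]
R4 → 6·R4
  [ 1  15  -29   10     1 ]
  [ 0   1   -2  4/3     0 ]
  [ 0   0    0    1  -1/6 ]
  [ 0   0    0    0     1 ]
R3 → R3 + 1/6·R4
  [ 1  15  -29   10  1 ]
  [ 0   1   -2  4/3  0 ]
  [ 0   0    0    1  0 ]
  [ 0   0    0    0  1 ]
R1 → R1 − R4
  [ 1  15  -29   10  0 ]
  [ 0   1   -2  4/3  0 ]
  [ 0   0    0    1  0 ]
  [ 0   0    0    0  1 ]
R2 → R2 − 4/3·R3
  [ 1  15  -29  10  0 ]
  [ 0   1   -2   0  0 ]
  [ 0   0    0   1  0 ]
  [ 0   0    0   0  1 ]
R1 → R1 − 10·R3
  [ 1  15  -29  0  0 ]
  [ 0   1   -2  0  0 ]
  [ 0   0    0  1  0 ]
  [ 0   0    0  0  1 ]
R1 → R1 − 15·R2
  [ 1  0   1  0  0 ]
  [ 0  1  -2  0  0 ]
  [ 0  0   0  1  0 ]
  [ 0  0   0  0  1 ]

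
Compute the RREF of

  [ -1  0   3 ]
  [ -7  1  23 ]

Multiply ρ1 by -1.
  [  1  0  -3 ]
  [ -7  1  23 ]
Add 7 times ρ1 to ρ2.
  [ 1  0  -3 ]
  [ 0  1   2 ]

[[1, 0, -3], [0, 1, 2]]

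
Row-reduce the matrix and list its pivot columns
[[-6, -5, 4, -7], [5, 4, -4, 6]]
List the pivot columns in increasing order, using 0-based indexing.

0, 1

R1 → -1/6·R1
  [ 1  5/6  -2/3  7/6 ]
  [ 5    4    -4    6 ]
R2 → R2 − 5·R1
  [ 1   5/6  -2/3  7/6 ]
  [ 0  -1/6  -2/3  1/6 ]
R2 → -6·R2
  [ 1  5/6  -2/3  7/6 ]
  [ 0    1     4   -1 ]
R1 → R1 − 5/6·R2
  [ 1  0  -4   2 ]
  [ 0  1   4  -1 ]
Pivot columns are the columns containing a leading 1.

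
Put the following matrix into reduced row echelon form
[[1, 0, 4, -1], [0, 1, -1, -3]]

[[1, 0, 4, -1], [0, 1, -1, -3]]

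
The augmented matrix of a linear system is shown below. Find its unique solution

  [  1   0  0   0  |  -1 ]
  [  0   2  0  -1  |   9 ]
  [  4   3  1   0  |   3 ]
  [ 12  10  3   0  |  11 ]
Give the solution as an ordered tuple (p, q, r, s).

(-1, 2, 1, -5)

R3 ← R3 − 4·R1
R4 ← R4 − 12·R1
R2 ← 1/2·R2
R3 ← R3 − 3·R2
R4 ← R4 − 10·R2
R4 ← R4 − 3·R3
R4 ← 2·R4
R3 ← R3 − 3/2·R4
R2 ← R2 + 1/2·R4
Reading off the last column: p = -1, q = 2, r = 1, s = -5.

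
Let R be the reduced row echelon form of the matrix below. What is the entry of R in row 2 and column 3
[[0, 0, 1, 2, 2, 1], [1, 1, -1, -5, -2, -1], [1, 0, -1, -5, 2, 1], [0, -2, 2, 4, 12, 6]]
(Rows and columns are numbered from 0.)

Swap R1 and R2.
  [ 1   1  -1  -5  -2  -1 ]
  [ 0   0   1   2   2   1 ]
  [ 1   0  -1  -5   2   1 ]
  [ 0  -2   2   4  12   6 ]
Subtract R1 from R3.
  [ 1   1  -1  -5  -2  -1 ]
  [ 0   0   1   2   2   1 ]
  [ 0  -1   0   0   4   2 ]
  [ 0  -2   2   4  12   6 ]
Swap R2 and R3.
  [ 1   1  -1  -5  -2  -1 ]
  [ 0  -1   0   0   4   2 ]
  [ 0   0   1   2   2   1 ]
  [ 0  -2   2   4  12   6 ]
Multiply R2 by -1.
  [ 1   1  -1  -5  -2  -1 ]
  [ 0   1   0   0  -4  -2 ]
  [ 0   0   1   2   2   1 ]
  [ 0  -2   2   4  12   6 ]
Add 2 times R2 to R4.
  [ 1  1  -1  -5  -2  -1 ]
  [ 0  1   0   0  -4  -2 ]
  [ 0  0   1   2   2   1 ]
  [ 0  0   2   4   4   2 ]
Subtract 2 times R3 from R4.
  [ 1  1  -1  -5  -2  -1 ]
  [ 0  1   0   0  -4  -2 ]
  [ 0  0   1   2   2   1 ]
  [ 0  0   0   0   0   0 ]
Add R3 to R1.
  [ 1  1  0  -3   0   0 ]
  [ 0  1  0   0  -4  -2 ]
  [ 0  0  1   2   2   1 ]
  [ 0  0  0   0   0   0 ]
Subtract R2 from R1.
  [ 1  0  0  -3   4   2 ]
  [ 0  1  0   0  -4  -2 ]
  [ 0  0  1   2   2   1 ]
  [ 0  0  0   0   0   0 ]

2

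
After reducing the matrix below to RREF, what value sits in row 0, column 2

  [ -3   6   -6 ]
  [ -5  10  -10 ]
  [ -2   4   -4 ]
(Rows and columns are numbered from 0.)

Multiply R1 by -1/3.
  [  1  -2    2 ]
  [ -5  10  -10 ]
  [ -2   4   -4 ]
Add 5 times R1 to R2.
  [  1  -2   2 ]
  [  0   0   0 ]
  [ -2   4  -4 ]
Add 2 times R1 to R3.
  [ 1  -2  2 ]
  [ 0   0  0 ]
  [ 0   0  0 ]

2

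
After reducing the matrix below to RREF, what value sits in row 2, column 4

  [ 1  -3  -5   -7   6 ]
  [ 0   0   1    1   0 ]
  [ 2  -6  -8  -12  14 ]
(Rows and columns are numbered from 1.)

1

R3 ← R3 − 2·R1
  [ 1  -3  -5  -7  6 ]
  [ 0   0   1   1  0 ]
  [ 0   0   2   2  2 ]
R3 ← R3 − 2·R2
  [ 1  -3  -5  -7  6 ]
  [ 0   0   1   1  0 ]
  [ 0   0   0   0  2 ]
R3 ← 1/2·R3
  [ 1  -3  -5  -7  6 ]
  [ 0   0   1   1  0 ]
  [ 0   0   0   0  1 ]
R1 ← R1 − 6·R3
  [ 1  -3  -5  -7  0 ]
  [ 0   0   1   1  0 ]
  [ 0   0   0   0  1 ]
R1 ← R1 + 5·R2
  [ 1  -3  0  -2  0 ]
  [ 0   0  1   1  0 ]
  [ 0   0  0   0  1 ]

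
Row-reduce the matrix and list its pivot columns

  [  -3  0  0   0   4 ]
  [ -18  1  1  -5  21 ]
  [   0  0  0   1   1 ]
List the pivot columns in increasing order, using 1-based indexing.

1, 2, 4

Multiply r1 by -1/3.
  [   1  0  0   0  -4/3 ]
  [ -18  1  1  -5    21 ]
  [   0  0  0   1     1 ]
Add 18 times r1 to r2.
  [ 1  0  0   0  -4/3 ]
  [ 0  1  1  -5    -3 ]
  [ 0  0  0   1     1 ]
Add 5 times r3 to r2.
  [ 1  0  0  0  -4/3 ]
  [ 0  1  1  0     2 ]
  [ 0  0  0  1     1 ]
Pivot columns are the columns containing a leading 1.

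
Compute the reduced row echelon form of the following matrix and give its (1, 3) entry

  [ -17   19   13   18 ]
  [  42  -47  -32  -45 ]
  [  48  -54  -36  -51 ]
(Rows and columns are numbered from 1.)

R1 := -1/17·R1
  [  1  -19/17  -13/17  -18/17 ]
  [ 42     -47     -32     -45 ]
  [ 48     -54     -36     -51 ]
R2 := R2 − 42·R1
  [  1  -19/17  -13/17  -18/17 ]
  [  0   -1/17    2/17   -9/17 ]
  [ 48     -54     -36     -51 ]
R3 := R3 − 48·R1
  [ 1  -19/17  -13/17  -18/17 ]
  [ 0   -1/17    2/17   -9/17 ]
  [ 0   -6/17   12/17   -3/17 ]
R2 := -17·R2
  [ 1  -19/17  -13/17  -18/17 ]
  [ 0       1      -2       9 ]
  [ 0   -6/17   12/17   -3/17 ]
R3 := R3 + 6/17·R2
  [ 1  -19/17  -13/17  -18/17 ]
  [ 0       1      -2       9 ]
  [ 0       0       0       3 ]
R3 := 1/3·R3
  [ 1  -19/17  -13/17  -18/17 ]
  [ 0       1      -2       9 ]
  [ 0       0       0       1 ]
R2 := R2 − 9·R3
  [ 1  -19/17  -13/17  -18/17 ]
  [ 0       1      -2       0 ]
  [ 0       0       0       1 ]
R1 := R1 + 18/17·R3
  [ 1  -19/17  -13/17  0 ]
  [ 0       1      -2  0 ]
  [ 0       0       0  1 ]
R1 := R1 + 19/17·R2
  [ 1  0  -3  0 ]
  [ 0  1  -2  0 ]
  [ 0  0   0  1 ]

-3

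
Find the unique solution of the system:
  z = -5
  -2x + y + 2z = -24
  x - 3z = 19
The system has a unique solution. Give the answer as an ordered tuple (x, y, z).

Form the augmented matrix and row-reduce:
  [  0  0   1  |   -5 ]
  [ -2  1   2  |  -24 ]
  [  1  0  -3  |   19 ]
ρ1 <=> ρ2
  [ -2  1   2  |  -24 ]
  [  0  0   1  |   -5 ]
  [  1  0  -3  |   19 ]
ρ1 -> -1/2·ρ1
  [ 1  -1/2  -1  |  12 ]
  [ 0     0   1  |  -5 ]
  [ 1     0  -3  |  19 ]
ρ3 -> ρ3 − ρ1
  [ 1  -1/2  -1  |  12 ]
  [ 0     0   1  |  -5 ]
  [ 0   1/2  -2  |   7 ]
ρ2 <=> ρ3
  [ 1  -1/2  -1  |  12 ]
  [ 0   1/2  -2  |   7 ]
  [ 0     0   1  |  -5 ]
ρ2 -> 2·ρ2
  [ 1  -1/2  -1  |  12 ]
  [ 0     1  -4  |  14 ]
  [ 0     0   1  |  -5 ]
ρ2 -> ρ2 + 4·ρ3
  [ 1  -1/2  -1  |  12 ]
  [ 0     1   0  |  -6 ]
  [ 0     0   1  |  -5 ]
ρ1 -> ρ1 + ρ3
  [ 1  -1/2  0  |   7 ]
  [ 0     1  0  |  -6 ]
  [ 0     0  1  |  -5 ]
ρ1 -> ρ1 + 1/2·ρ2
  [ 1  0  0  |   4 ]
  [ 0  1  0  |  -6 ]
  [ 0  0  1  |  -5 ]
Reading off the last column: x = 4, y = -6, z = -5.

(4, -6, -5)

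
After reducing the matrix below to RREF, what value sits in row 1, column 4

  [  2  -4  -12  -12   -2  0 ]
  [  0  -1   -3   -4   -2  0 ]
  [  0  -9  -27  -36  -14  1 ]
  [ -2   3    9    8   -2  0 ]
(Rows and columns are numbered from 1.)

2

r1 -> 1/2·r1
  [  1  -2   -6   -6   -1  0 ]
  [  0  -1   -3   -4   -2  0 ]
  [  0  -9  -27  -36  -14  1 ]
  [ -2   3    9    8   -2  0 ]
r4 -> r4 + 2·r1
  [ 1  -2   -6   -6   -1  0 ]
  [ 0  -1   -3   -4   -2  0 ]
  [ 0  -9  -27  -36  -14  1 ]
  [ 0  -1   -3   -4   -4  0 ]
r2 -> -1·r2
  [ 1  -2   -6   -6   -1  0 ]
  [ 0   1    3    4    2  0 ]
  [ 0  -9  -27  -36  -14  1 ]
  [ 0  -1   -3   -4   -4  0 ]
r3 -> r3 + 9·r2
  [ 1  -2  -6  -6  -1  0 ]
  [ 0   1   3   4   2  0 ]
  [ 0   0   0   0   4  1 ]
  [ 0  -1  -3  -4  -4  0 ]
r4 -> r4 + r2
  [ 1  -2  -6  -6  -1  0 ]
  [ 0   1   3   4   2  0 ]
  [ 0   0   0   0   4  1 ]
  [ 0   0   0   0  -2  0 ]
r3 -> 1/4·r3
  [ 1  -2  -6  -6  -1    0 ]
  [ 0   1   3   4   2    0 ]
  [ 0   0   0   0   1  1/4 ]
  [ 0   0   0   0  -2    0 ]
r4 -> r4 + 2·r3
  [ 1  -2  -6  -6  -1    0 ]
  [ 0   1   3   4   2    0 ]
  [ 0   0   0   0   1  1/4 ]
  [ 0   0   0   0   0  1/2 ]
r4 -> 2·r4
  [ 1  -2  -6  -6  -1    0 ]
  [ 0   1   3   4   2    0 ]
  [ 0   0   0   0   1  1/4 ]
  [ 0   0   0   0   0    1 ]
r3 -> r3 − 1/4·r4
  [ 1  -2  -6  -6  -1  0 ]
  [ 0   1   3   4   2  0 ]
  [ 0   0   0   0   1  0 ]
  [ 0   0   0   0   0  1 ]
r2 -> r2 − 2·r3
  [ 1  -2  -6  -6  -1  0 ]
  [ 0   1   3   4   0  0 ]
  [ 0   0   0   0   1  0 ]
  [ 0   0   0   0   0  1 ]
r1 -> r1 + r3
  [ 1  -2  -6  -6  0  0 ]
  [ 0   1   3   4  0  0 ]
  [ 0   0   0   0  1  0 ]
  [ 0   0   0   0  0  1 ]
r1 -> r1 + 2·r2
  [ 1  0  0  2  0  0 ]
  [ 0  1  3  4  0  0 ]
  [ 0  0  0  0  1  0 ]
  [ 0  0  0  0  0  1 ]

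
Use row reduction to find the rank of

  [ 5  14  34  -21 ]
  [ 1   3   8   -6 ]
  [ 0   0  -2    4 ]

ρ1 → 1/5·ρ1
ρ2 → ρ2 − ρ1
ρ2 → 5·ρ2
ρ3 → -1/2·ρ3
ρ2 → ρ2 − 6·ρ3
ρ1 → ρ1 − 34/5·ρ3
ρ1 → ρ1 − 14/5·ρ2
The reduced form has 3 nonzero rows.

rank = 3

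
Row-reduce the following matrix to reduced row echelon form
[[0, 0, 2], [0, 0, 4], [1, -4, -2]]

[[1, -4, 0], [0, 0, 1], [0, 0, 0]]

R1 ↔ R3
  [ 1  -4  -2 ]
  [ 0   0   4 ]
  [ 0   0   2 ]
R2 -> 1/4·R2
  [ 1  -4  -2 ]
  [ 0   0   1 ]
  [ 0   0   2 ]
R3 -> R3 − 2·R2
  [ 1  -4  -2 ]
  [ 0   0   1 ]
  [ 0   0   0 ]
R1 -> R1 + 2·R2
  [ 1  -4  0 ]
  [ 0   0  1 ]
  [ 0   0  0 ]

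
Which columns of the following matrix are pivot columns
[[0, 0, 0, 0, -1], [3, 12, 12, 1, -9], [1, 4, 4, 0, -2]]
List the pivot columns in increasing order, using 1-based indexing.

1, 4, 5

R1 <-> R2
  [ 3  12  12  1  -9 ]
  [ 0   0   0  0  -1 ]
  [ 1   4   4  0  -2 ]
R1 -> 1/3·R1
  [ 1  4  4  1/3  -3 ]
  [ 0  0  0    0  -1 ]
  [ 1  4  4    0  -2 ]
R3 -> R3 − R1
  [ 1  4  4   1/3  -3 ]
  [ 0  0  0     0  -1 ]
  [ 0  0  0  -1/3   1 ]
R2 <-> R3
  [ 1  4  4   1/3  -3 ]
  [ 0  0  0  -1/3   1 ]
  [ 0  0  0     0  -1 ]
R2 -> -3·R2
  [ 1  4  4  1/3  -3 ]
  [ 0  0  0    1  -3 ]
  [ 0  0  0    0  -1 ]
R3 -> -1·R3
  [ 1  4  4  1/3  -3 ]
  [ 0  0  0    1  -3 ]
  [ 0  0  0    0   1 ]
R2 -> R2 + 3·R3
  [ 1  4  4  1/3  -3 ]
  [ 0  0  0    1   0 ]
  [ 0  0  0    0   1 ]
R1 -> R1 + 3·R3
  [ 1  4  4  1/3  0 ]
  [ 0  0  0    1  0 ]
  [ 0  0  0    0  1 ]
R1 -> R1 − 1/3·R2
  [ 1  4  4  0  0 ]
  [ 0  0  0  1  0 ]
  [ 0  0  0  0  1 ]
Pivot columns are the columns containing a leading 1.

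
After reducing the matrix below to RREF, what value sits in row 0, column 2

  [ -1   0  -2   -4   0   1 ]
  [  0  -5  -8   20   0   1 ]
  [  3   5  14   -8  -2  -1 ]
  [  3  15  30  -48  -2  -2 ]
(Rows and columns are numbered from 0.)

r1 → -1·r1
  [ 1   0   2    4   0  -1 ]
  [ 0  -5  -8   20   0   1 ]
  [ 3   5  14   -8  -2  -1 ]
  [ 3  15  30  -48  -2  -2 ]
r3 → r3 − 3·r1
  [ 1   0   2    4   0  -1 ]
  [ 0  -5  -8   20   0   1 ]
  [ 0   5   8  -20  -2   2 ]
  [ 3  15  30  -48  -2  -2 ]
r4 → r4 − 3·r1
  [ 1   0   2    4   0  -1 ]
  [ 0  -5  -8   20   0   1 ]
  [ 0   5   8  -20  -2   2 ]
  [ 0  15  24  -60  -2   1 ]
r2 → -1/5·r2
  [ 1   0    2    4   0    -1 ]
  [ 0   1  8/5   -4   0  -1/5 ]
  [ 0   5    8  -20  -2     2 ]
  [ 0  15   24  -60  -2     1 ]
r3 → r3 − 5·r2
  [ 1   0    2    4   0    -1 ]
  [ 0   1  8/5   -4   0  -1/5 ]
  [ 0   0    0    0  -2     3 ]
  [ 0  15   24  -60  -2     1 ]
r4 → r4 − 15·r2
  [ 1  0    2   4   0    -1 ]
  [ 0  1  8/5  -4   0  -1/5 ]
  [ 0  0    0   0  -2     3 ]
  [ 0  0    0   0  -2     4 ]
r3 → -1/2·r3
  [ 1  0    2   4   0    -1 ]
  [ 0  1  8/5  -4   0  -1/5 ]
  [ 0  0    0   0   1  -3/2 ]
  [ 0  0    0   0  -2     4 ]
r4 → r4 + 2·r3
  [ 1  0    2   4  0    -1 ]
  [ 0  1  8/5  -4  0  -1/5 ]
  [ 0  0    0   0  1  -3/2 ]
  [ 0  0    0   0  0     1 ]
r3 → r3 + 3/2·r4
  [ 1  0    2   4  0    -1 ]
  [ 0  1  8/5  -4  0  -1/5 ]
  [ 0  0    0   0  1     0 ]
  [ 0  0    0   0  0     1 ]
r2 → r2 + 1/5·r4
  [ 1  0    2   4  0  -1 ]
  [ 0  1  8/5  -4  0   0 ]
  [ 0  0    0   0  1   0 ]
  [ 0  0    0   0  0   1 ]
r1 → r1 + r4
  [ 1  0    2   4  0  0 ]
  [ 0  1  8/5  -4  0  0 ]
  [ 0  0    0   0  1  0 ]
  [ 0  0    0   0  0  1 ]

2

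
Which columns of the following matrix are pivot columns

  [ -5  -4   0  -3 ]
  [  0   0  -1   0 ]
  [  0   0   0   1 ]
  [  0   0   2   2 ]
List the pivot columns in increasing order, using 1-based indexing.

1, 3, 4

Multiply r1 by -1/5.
  [ 1  4/5   0  3/5 ]
  [ 0    0  -1    0 ]
  [ 0    0   0    1 ]
  [ 0    0   2    2 ]
Multiply r2 by -1.
  [ 1  4/5  0  3/5 ]
  [ 0    0  1    0 ]
  [ 0    0  0    1 ]
  [ 0    0  2    2 ]
Subtract 2 times r2 from r4.
  [ 1  4/5  0  3/5 ]
  [ 0    0  1    0 ]
  [ 0    0  0    1 ]
  [ 0    0  0    2 ]
Subtract 2 times r3 from r4.
  [ 1  4/5  0  3/5 ]
  [ 0    0  1    0 ]
  [ 0    0  0    1 ]
  [ 0    0  0    0 ]
Subtract 3/5 times r3 from r1.
  [ 1  4/5  0  0 ]
  [ 0    0  1  0 ]
  [ 0    0  0  1 ]
  [ 0    0  0  0 ]
Pivot columns are the columns containing a leading 1.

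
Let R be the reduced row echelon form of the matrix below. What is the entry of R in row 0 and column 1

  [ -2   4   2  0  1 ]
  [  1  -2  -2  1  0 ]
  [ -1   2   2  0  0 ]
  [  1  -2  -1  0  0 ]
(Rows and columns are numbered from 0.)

ρ1 ← -1/2·ρ1
  [  1  -2  -1  0  -1/2 ]
  [  1  -2  -2  1     0 ]
  [ -1   2   2  0     0 ]
  [  1  -2  -1  0     0 ]
ρ2 ← ρ2 − ρ1
  [  1  -2  -1  0  -1/2 ]
  [  0   0  -1  1   1/2 ]
  [ -1   2   2  0     0 ]
  [  1  -2  -1  0     0 ]
ρ3 ← ρ3 + ρ1
  [ 1  -2  -1  0  -1/2 ]
  [ 0   0  -1  1   1/2 ]
  [ 0   0   1  0  -1/2 ]
  [ 1  -2  -1  0     0 ]
ρ4 ← ρ4 − ρ1
  [ 1  -2  -1  0  -1/2 ]
  [ 0   0  -1  1   1/2 ]
  [ 0   0   1  0  -1/2 ]
  [ 0   0   0  0   1/2 ]
ρ2 ← -1·ρ2
  [ 1  -2  -1   0  -1/2 ]
  [ 0   0   1  -1  -1/2 ]
  [ 0   0   1   0  -1/2 ]
  [ 0   0   0   0   1/2 ]
ρ3 ← ρ3 − ρ2
  [ 1  -2  -1   0  -1/2 ]
  [ 0   0   1  -1  -1/2 ]
  [ 0   0   0   1     0 ]
  [ 0   0   0   0   1/2 ]
ρ4 ← 2·ρ4
  [ 1  -2  -1   0  -1/2 ]
  [ 0   0   1  -1  -1/2 ]
  [ 0   0   0   1     0 ]
  [ 0   0   0   0     1 ]
ρ2 ← ρ2 + 1/2·ρ4
  [ 1  -2  -1   0  -1/2 ]
  [ 0   0   1  -1     0 ]
  [ 0   0   0   1     0 ]
  [ 0   0   0   0     1 ]
ρ1 ← ρ1 + 1/2·ρ4
  [ 1  -2  -1   0  0 ]
  [ 0   0   1  -1  0 ]
  [ 0   0   0   1  0 ]
  [ 0   0   0   0  1 ]
ρ2 ← ρ2 + ρ3
  [ 1  -2  -1  0  0 ]
  [ 0   0   1  0  0 ]
  [ 0   0   0  1  0 ]
  [ 0   0   0  0  1 ]
ρ1 ← ρ1 + ρ2
  [ 1  -2  0  0  0 ]
  [ 0   0  1  0  0 ]
  [ 0   0  0  1  0 ]
  [ 0   0  0  0  1 ]

-2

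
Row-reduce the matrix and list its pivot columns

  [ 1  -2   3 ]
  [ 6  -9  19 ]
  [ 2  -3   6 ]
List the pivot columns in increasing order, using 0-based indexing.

r2 ← r2 − 6·r1
  [ 1  -2  3 ]
  [ 0   3  1 ]
  [ 2  -3  6 ]
r3 ← r3 − 2·r1
  [ 1  -2  3 ]
  [ 0   3  1 ]
  [ 0   1  0 ]
r2 ← 1/3·r2
  [ 1  -2    3 ]
  [ 0   1  1/3 ]
  [ 0   1    0 ]
r3 ← r3 − r2
  [ 1  -2     3 ]
  [ 0   1   1/3 ]
  [ 0   0  -1/3 ]
r3 ← -3·r3
  [ 1  -2    3 ]
  [ 0   1  1/3 ]
  [ 0   0    1 ]
r2 ← r2 − 1/3·r3
  [ 1  -2  3 ]
  [ 0   1  0 ]
  [ 0   0  1 ]
r1 ← r1 − 3·r3
  [ 1  -2  0 ]
  [ 0   1  0 ]
  [ 0   0  1 ]
r1 ← r1 + 2·r2
  [ 1  0  0 ]
  [ 0  1  0 ]
  [ 0  0  1 ]
Pivot columns are the columns containing a leading 1.

0, 1, 2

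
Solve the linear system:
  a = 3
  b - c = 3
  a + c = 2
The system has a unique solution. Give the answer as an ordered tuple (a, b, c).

Form the augmented matrix and row-reduce:
  [ 1  0   0  |  3 ]
  [ 0  1  -1  |  3 ]
  [ 1  0   1  |  2 ]
Subtract ρ1 from ρ3.
  [ 1  0   0  |   3 ]
  [ 0  1  -1  |   3 ]
  [ 0  0   1  |  -1 ]
Add ρ3 to ρ2.
  [ 1  0  0  |   3 ]
  [ 0  1  0  |   2 ]
  [ 0  0  1  |  -1 ]
Reading off the last column: a = 3, b = 2, c = -1.

(3, 2, -1)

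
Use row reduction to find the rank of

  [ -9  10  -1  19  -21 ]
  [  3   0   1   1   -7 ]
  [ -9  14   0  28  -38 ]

r1 → -1/9·r1
  [  1  -10/9  1/9  -19/9  7/3 ]
  [  3      0    1      1   -7 ]
  [ -9     14    0     28  -38 ]
r2 → r2 − 3·r1
  [  1  -10/9  1/9  -19/9  7/3 ]
  [  0   10/3  2/3   22/3  -14 ]
  [ -9     14    0     28  -38 ]
r3 → r3 + 9·r1
  [ 1  -10/9  1/9  -19/9  7/3 ]
  [ 0   10/3  2/3   22/3  -14 ]
  [ 0      4    1      9  -17 ]
r2 → 3/10·r2
  [ 1  -10/9  1/9  -19/9    7/3 ]
  [ 0      1  1/5   11/5  -21/5 ]
  [ 0      4    1      9    -17 ]
r3 → r3 − 4·r2
  [ 1  -10/9  1/9  -19/9    7/3 ]
  [ 0      1  1/5   11/5  -21/5 ]
  [ 0      0  1/5    1/5   -1/5 ]
r3 → 5·r3
  [ 1  -10/9  1/9  -19/9    7/3 ]
  [ 0      1  1/5   11/5  -21/5 ]
  [ 0      0    1      1     -1 ]
r2 → r2 − 1/5·r3
  [ 1  -10/9  1/9  -19/9  7/3 ]
  [ 0      1    0      2   -4 ]
  [ 0      0    1      1   -1 ]
r1 → r1 − 1/9·r3
  [ 1  -10/9  0  -20/9  22/9 ]
  [ 0      1  0      2    -4 ]
  [ 0      0  1      1    -1 ]
r1 → r1 + 10/9·r2
  [ 1  0  0  0  -2 ]
  [ 0  1  0  2  -4 ]
  [ 0  0  1  1  -1 ]
The reduced form has 3 nonzero rows.

rank = 3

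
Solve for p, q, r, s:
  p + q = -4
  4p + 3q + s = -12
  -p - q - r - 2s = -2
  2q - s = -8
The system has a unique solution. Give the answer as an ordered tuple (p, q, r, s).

Form the augmented matrix and row-reduce:
  [  1   1   0   0  |   -4 ]
  [  4   3   0   1  |  -12 ]
  [ -1  -1  -1  -2  |   -2 ]
  [  0   2   0  -1  |   -8 ]
r2 -> r2 − 4·r1
  [  1   1   0   0  |  -4 ]
  [  0  -1   0   1  |   4 ]
  [ -1  -1  -1  -2  |  -2 ]
  [  0   2   0  -1  |  -8 ]
r3 -> r3 + r1
  [ 1   1   0   0  |  -4 ]
  [ 0  -1   0   1  |   4 ]
  [ 0   0  -1  -2  |  -6 ]
  [ 0   2   0  -1  |  -8 ]
r2 -> -1·r2
  [ 1  1   0   0  |  -4 ]
  [ 0  1   0  -1  |  -4 ]
  [ 0  0  -1  -2  |  -6 ]
  [ 0  2   0  -1  |  -8 ]
r4 -> r4 − 2·r2
  [ 1  1   0   0  |  -4 ]
  [ 0  1   0  -1  |  -4 ]
  [ 0  0  -1  -2  |  -6 ]
  [ 0  0   0   1  |   0 ]
r3 -> -1·r3
  [ 1  1  0   0  |  -4 ]
  [ 0  1  0  -1  |  -4 ]
  [ 0  0  1   2  |   6 ]
  [ 0  0  0   1  |   0 ]
r3 -> r3 − 2·r4
  [ 1  1  0   0  |  -4 ]
  [ 0  1  0  -1  |  -4 ]
  [ 0  0  1   0  |   6 ]
  [ 0  0  0   1  |   0 ]
r2 -> r2 + r4
  [ 1  1  0  0  |  -4 ]
  [ 0  1  0  0  |  -4 ]
  [ 0  0  1  0  |   6 ]
  [ 0  0  0  1  |   0 ]
r1 -> r1 − r2
  [ 1  0  0  0  |   0 ]
  [ 0  1  0  0  |  -4 ]
  [ 0  0  1  0  |   6 ]
  [ 0  0  0  1  |   0 ]
Reading off the last column: p = 0, q = -4, r = 6, s = 0.

(0, -4, 6, 0)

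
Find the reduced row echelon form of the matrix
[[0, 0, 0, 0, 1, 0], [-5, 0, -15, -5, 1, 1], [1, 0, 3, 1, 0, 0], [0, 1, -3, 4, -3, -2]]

[[1, 0, 3, 1, 0, 0], [0, 1, -3, 4, 0, 0], [0, 0, 0, 0, 1, 0], [0, 0, 0, 0, 0, 1]]

ρ1 ↔ ρ2
  [ -5  0  -15  -5   1   1 ]
  [  0  0    0   0   1   0 ]
  [  1  0    3   1   0   0 ]
  [  0  1   -3   4  -3  -2 ]
ρ1 ← -1/5·ρ1
  [ 1  0   3  1  -1/5  -1/5 ]
  [ 0  0   0  0     1     0 ]
  [ 1  0   3  1     0     0 ]
  [ 0  1  -3  4    -3    -2 ]
ρ3 ← ρ3 − ρ1
  [ 1  0   3  1  -1/5  -1/5 ]
  [ 0  0   0  0     1     0 ]
  [ 0  0   0  0   1/5   1/5 ]
  [ 0  1  -3  4    -3    -2 ]
ρ2 ↔ ρ4
  [ 1  0   3  1  -1/5  -1/5 ]
  [ 0  1  -3  4    -3    -2 ]
  [ 0  0   0  0   1/5   1/5 ]
  [ 0  0   0  0     1     0 ]
ρ3 ← 5·ρ3
  [ 1  0   3  1  -1/5  -1/5 ]
  [ 0  1  -3  4    -3    -2 ]
  [ 0  0   0  0     1     1 ]
  [ 0  0   0  0     1     0 ]
ρ4 ← ρ4 − ρ3
  [ 1  0   3  1  -1/5  -1/5 ]
  [ 0  1  -3  4    -3    -2 ]
  [ 0  0   0  0     1     1 ]
  [ 0  0   0  0     0    -1 ]
ρ4 ← -1·ρ4
  [ 1  0   3  1  -1/5  -1/5 ]
  [ 0  1  -3  4    -3    -2 ]
  [ 0  0   0  0     1     1 ]
  [ 0  0   0  0     0     1 ]
ρ3 ← ρ3 − ρ4
  [ 1  0   3  1  -1/5  -1/5 ]
  [ 0  1  -3  4    -3    -2 ]
  [ 0  0   0  0     1     0 ]
  [ 0  0   0  0     0     1 ]
ρ2 ← ρ2 + 2·ρ4
  [ 1  0   3  1  -1/5  -1/5 ]
  [ 0  1  -3  4    -3     0 ]
  [ 0  0   0  0     1     0 ]
  [ 0  0   0  0     0     1 ]
ρ1 ← ρ1 + 1/5·ρ4
  [ 1  0   3  1  -1/5  0 ]
  [ 0  1  -3  4    -3  0 ]
  [ 0  0   0  0     1  0 ]
  [ 0  0   0  0     0  1 ]
ρ2 ← ρ2 + 3·ρ3
  [ 1  0   3  1  -1/5  0 ]
  [ 0  1  -3  4     0  0 ]
  [ 0  0   0  0     1  0 ]
  [ 0  0   0  0     0  1 ]
ρ1 ← ρ1 + 1/5·ρ3
  [ 1  0   3  1  0  0 ]
  [ 0  1  -3  4  0  0 ]
  [ 0  0   0  0  1  0 ]
  [ 0  0   0  0  0  1 ]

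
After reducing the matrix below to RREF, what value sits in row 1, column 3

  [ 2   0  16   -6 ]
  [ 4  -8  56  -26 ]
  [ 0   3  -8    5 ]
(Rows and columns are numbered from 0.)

r1 → 1/2·r1
  [ 1   0   8   -3 ]
  [ 4  -8  56  -26 ]
  [ 0   3  -8    5 ]
r2 → r2 − 4·r1
  [ 1   0   8   -3 ]
  [ 0  -8  24  -14 ]
  [ 0   3  -8    5 ]
r2 → -1/8·r2
  [ 1  0   8   -3 ]
  [ 0  1  -3  7/4 ]
  [ 0  3  -8    5 ]
r3 → r3 − 3·r2
  [ 1  0   8    -3 ]
  [ 0  1  -3   7/4 ]
  [ 0  0   1  -1/4 ]
r2 → r2 + 3·r3
  [ 1  0  8    -3 ]
  [ 0  1  0     1 ]
  [ 0  0  1  -1/4 ]
r1 → r1 − 8·r3
  [ 1  0  0    -1 ]
  [ 0  1  0     1 ]
  [ 0  0  1  -1/4 ]

1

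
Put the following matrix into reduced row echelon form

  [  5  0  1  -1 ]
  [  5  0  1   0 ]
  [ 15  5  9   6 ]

R1 ← 1/5·R1
R2 ← R2 − 5·R1
R3 ← R3 − 15·R1
R2 ↔ R3
R2 ← 1/5·R2
R2 ← R2 − 9/5·R3
R1 ← R1 + 1/5·R3

[[1, 0, 1/5, 0], [0, 1, 6/5, 0], [0, 0, 0, 1]]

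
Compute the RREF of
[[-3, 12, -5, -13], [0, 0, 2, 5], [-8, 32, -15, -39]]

[[1, -4, 0, 0], [0, 0, 1, 0], [0, 0, 0, 1]]

Multiply R1 by -1/3.
  [  1  -4  5/3  13/3 ]
  [  0   0    2     5 ]
  [ -8  32  -15   -39 ]
Add 8 times R1 to R3.
  [ 1  -4   5/3   13/3 ]
  [ 0   0     2      5 ]
  [ 0   0  -5/3  -13/3 ]
Multiply R2 by 1/2.
  [ 1  -4   5/3   13/3 ]
  [ 0   0     1    5/2 ]
  [ 0   0  -5/3  -13/3 ]
Add 5/3 times R2 to R3.
  [ 1  -4  5/3  13/3 ]
  [ 0   0    1   5/2 ]
  [ 0   0    0  -1/6 ]
Multiply R3 by -6.
  [ 1  -4  5/3  13/3 ]
  [ 0   0    1   5/2 ]
  [ 0   0    0     1 ]
Subtract 5/2 times R3 from R2.
  [ 1  -4  5/3  13/3 ]
  [ 0   0    1     0 ]
  [ 0   0    0     1 ]
Subtract 13/3 times R3 from R1.
  [ 1  -4  5/3  0 ]
  [ 0   0    1  0 ]
  [ 0   0    0  1 ]
Subtract 5/3 times R2 from R1.
  [ 1  -4  0  0 ]
  [ 0   0  1  0 ]
  [ 0   0  0  1 ]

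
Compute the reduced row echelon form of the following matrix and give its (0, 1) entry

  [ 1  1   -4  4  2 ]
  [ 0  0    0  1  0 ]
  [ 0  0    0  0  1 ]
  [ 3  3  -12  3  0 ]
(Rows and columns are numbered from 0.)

1

ρ4 := ρ4 − 3·ρ1
  [ 1  1  -4   4   2 ]
  [ 0  0   0   1   0 ]
  [ 0  0   0   0   1 ]
  [ 0  0   0  -9  -6 ]
ρ4 := ρ4 + 9·ρ2
  [ 1  1  -4  4   2 ]
  [ 0  0   0  1   0 ]
  [ 0  0   0  0   1 ]
  [ 0  0   0  0  -6 ]
ρ4 := ρ4 + 6·ρ3
  [ 1  1  -4  4  2 ]
  [ 0  0   0  1  0 ]
  [ 0  0   0  0  1 ]
  [ 0  0   0  0  0 ]
ρ1 := ρ1 − 2·ρ3
  [ 1  1  -4  4  0 ]
  [ 0  0   0  1  0 ]
  [ 0  0   0  0  1 ]
  [ 0  0   0  0  0 ]
ρ1 := ρ1 − 4·ρ2
  [ 1  1  -4  0  0 ]
  [ 0  0   0  1  0 ]
  [ 0  0   0  0  1 ]
  [ 0  0   0  0  0 ]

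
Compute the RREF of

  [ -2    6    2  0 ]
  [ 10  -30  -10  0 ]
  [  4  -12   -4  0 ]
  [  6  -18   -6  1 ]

R1 := -1/2·R1
  [  1   -3   -1  0 ]
  [ 10  -30  -10  0 ]
  [  4  -12   -4  0 ]
  [  6  -18   -6  1 ]
R2 := R2 − 10·R1
  [ 1   -3  -1  0 ]
  [ 0    0   0  0 ]
  [ 4  -12  -4  0 ]
  [ 6  -18  -6  1 ]
R3 := R3 − 4·R1
  [ 1   -3  -1  0 ]
  [ 0    0   0  0 ]
  [ 0    0   0  0 ]
  [ 6  -18  -6  1 ]
R4 := R4 − 6·R1
  [ 1  -3  -1  0 ]
  [ 0   0   0  0 ]
  [ 0   0   0  0 ]
  [ 0   0   0  1 ]
R2 <=> R4
  [ 1  -3  -1  0 ]
  [ 0   0   0  1 ]
  [ 0   0   0  0 ]
  [ 0   0   0  0 ]

[[1, -3, -1, 0], [0, 0, 0, 1], [0, 0, 0, 0], [0, 0, 0, 0]]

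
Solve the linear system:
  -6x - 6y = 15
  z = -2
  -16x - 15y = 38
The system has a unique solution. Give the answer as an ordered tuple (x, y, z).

(-1/2, -2, -2)

Form the augmented matrix and row-reduce:
  [  -6   -6  0  |  15 ]
  [   0    0  1  |  -2 ]
  [ -16  -15  0  |  38 ]
R1 := -1/6·R1
  [   1    1  0  |  -5/2 ]
  [   0    0  1  |    -2 ]
  [ -16  -15  0  |    38 ]
R3 := R3 + 16·R1
  [ 1  1  0  |  -5/2 ]
  [ 0  0  1  |    -2 ]
  [ 0  1  0  |    -2 ]
R2 <-> R3
  [ 1  1  0  |  -5/2 ]
  [ 0  1  0  |    -2 ]
  [ 0  0  1  |    -2 ]
R1 := R1 − R2
  [ 1  0  0  |  -1/2 ]
  [ 0  1  0  |    -2 ]
  [ 0  0  1  |    -2 ]
Reading off the last column: x = -1/2, y = -2, z = -2.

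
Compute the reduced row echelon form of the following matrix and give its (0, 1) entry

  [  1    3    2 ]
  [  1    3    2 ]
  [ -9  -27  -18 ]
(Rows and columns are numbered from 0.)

3

ρ2 := ρ2 − ρ1
ρ3 := ρ3 + 9·ρ1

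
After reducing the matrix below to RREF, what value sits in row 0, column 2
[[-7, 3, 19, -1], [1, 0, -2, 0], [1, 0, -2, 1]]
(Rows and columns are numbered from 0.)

-2

R1 := -1/7·R1
  [ 1  -3/7  -19/7  1/7 ]
  [ 1     0     -2    0 ]
  [ 1     0     -2    1 ]
R2 := R2 − R1
  [ 1  -3/7  -19/7   1/7 ]
  [ 0   3/7    5/7  -1/7 ]
  [ 1     0     -2     1 ]
R3 := R3 − R1
  [ 1  -3/7  -19/7   1/7 ]
  [ 0   3/7    5/7  -1/7 ]
  [ 0   3/7    5/7   6/7 ]
R2 := 7/3·R2
  [ 1  -3/7  -19/7   1/7 ]
  [ 0     1    5/3  -1/3 ]
  [ 0   3/7    5/7   6/7 ]
R3 := R3 − 3/7·R2
  [ 1  -3/7  -19/7   1/7 ]
  [ 0     1    5/3  -1/3 ]
  [ 0     0      0     1 ]
R2 := R2 + 1/3·R3
  [ 1  -3/7  -19/7  1/7 ]
  [ 0     1    5/3    0 ]
  [ 0     0      0    1 ]
R1 := R1 − 1/7·R3
  [ 1  -3/7  -19/7  0 ]
  [ 0     1    5/3  0 ]
  [ 0     0      0  1 ]
R1 := R1 + 3/7·R2
  [ 1  0   -2  0 ]
  [ 0  1  5/3  0 ]
  [ 0  0    0  1 ]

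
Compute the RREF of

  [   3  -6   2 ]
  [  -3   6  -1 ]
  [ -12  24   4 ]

R1 → 1/3·R1
  [   1  -2  2/3 ]
  [  -3   6   -1 ]
  [ -12  24    4 ]
R2 → R2 + 3·R1
  [   1  -2  2/3 ]
  [   0   0    1 ]
  [ -12  24    4 ]
R3 → R3 + 12·R1
  [ 1  -2  2/3 ]
  [ 0   0    1 ]
  [ 0   0   12 ]
R3 → R3 − 12·R2
  [ 1  -2  2/3 ]
  [ 0   0    1 ]
  [ 0   0    0 ]
R1 → R1 − 2/3·R2
  [ 1  -2  0 ]
  [ 0   0  1 ]
  [ 0   0  0 ]

[[1, -2, 0], [0, 0, 1], [0, 0, 0]]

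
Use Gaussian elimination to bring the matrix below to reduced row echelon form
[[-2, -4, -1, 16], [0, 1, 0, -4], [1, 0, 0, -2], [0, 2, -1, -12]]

R1 ← -1/2·R1
  [ 1  2  1/2   -8 ]
  [ 0  1    0   -4 ]
  [ 1  0    0   -2 ]
  [ 0  2   -1  -12 ]
R3 ← R3 − R1
  [ 1   2   1/2   -8 ]
  [ 0   1     0   -4 ]
  [ 0  -2  -1/2    6 ]
  [ 0   2    -1  -12 ]
R3 ← R3 + 2·R2
  [ 1  2   1/2   -8 ]
  [ 0  1     0   -4 ]
  [ 0  0  -1/2   -2 ]
  [ 0  2    -1  -12 ]
R4 ← R4 − 2·R2
  [ 1  2   1/2  -8 ]
  [ 0  1     0  -4 ]
  [ 0  0  -1/2  -2 ]
  [ 0  0    -1  -4 ]
R3 ← -2·R3
  [ 1  2  1/2  -8 ]
  [ 0  1    0  -4 ]
  [ 0  0    1   4 ]
  [ 0  0   -1  -4 ]
R4 ← R4 + R3
  [ 1  2  1/2  -8 ]
  [ 0  1    0  -4 ]
  [ 0  0    1   4 ]
  [ 0  0    0   0 ]
R1 ← R1 − 1/2·R3
  [ 1  2  0  -10 ]
  [ 0  1  0   -4 ]
  [ 0  0  1    4 ]
  [ 0  0  0    0 ]
R1 ← R1 − 2·R2
  [ 1  0  0  -2 ]
  [ 0  1  0  -4 ]
  [ 0  0  1   4 ]
  [ 0  0  0   0 ]

[[1, 0, 0, -2], [0, 1, 0, -4], [0, 0, 1, 4], [0, 0, 0, 0]]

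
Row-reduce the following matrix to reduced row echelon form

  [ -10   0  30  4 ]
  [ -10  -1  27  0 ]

[[1, 0, -3, -2/5], [0, 1, 3, 4]]

r1 ← -1/10·r1
r2 ← r2 + 10·r1
r2 ← -1·r2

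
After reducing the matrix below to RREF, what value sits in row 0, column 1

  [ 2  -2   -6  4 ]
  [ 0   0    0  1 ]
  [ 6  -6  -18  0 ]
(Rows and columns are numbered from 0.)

Multiply ρ1 by 1/2.
  [ 1  -1   -3  2 ]
  [ 0   0    0  1 ]
  [ 6  -6  -18  0 ]
Subtract 6 times ρ1 from ρ3.
  [ 1  -1  -3    2 ]
  [ 0   0   0    1 ]
  [ 0   0   0  -12 ]
Add 12 times ρ2 to ρ3.
  [ 1  -1  -3  2 ]
  [ 0   0   0  1 ]
  [ 0   0   0  0 ]
Subtract 2 times ρ2 from ρ1.
  [ 1  -1  -3  0 ]
  [ 0   0   0  1 ]
  [ 0   0   0  0 ]

-1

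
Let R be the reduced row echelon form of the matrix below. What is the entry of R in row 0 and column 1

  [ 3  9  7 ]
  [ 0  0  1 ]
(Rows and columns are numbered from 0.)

3

R1 -> 1/3·R1
  [ 1  3  7/3 ]
  [ 0  0    1 ]
R1 -> R1 − 7/3·R2
  [ 1  3  0 ]
  [ 0  0  1 ]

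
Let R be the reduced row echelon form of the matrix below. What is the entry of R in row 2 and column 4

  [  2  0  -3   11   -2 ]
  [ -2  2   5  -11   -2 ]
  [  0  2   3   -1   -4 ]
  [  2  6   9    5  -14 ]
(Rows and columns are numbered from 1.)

1

R1 ← 1/2·R1
R2 ← R2 + 2·R1
R4 ← R4 − 2·R1
R2 ← 1/2·R2
R3 ← R3 − 2·R2
R4 ← R4 − 6·R2
R4 ← R4 − 6·R3
R2 ← R2 − R3
R1 ← R1 + 3/2·R3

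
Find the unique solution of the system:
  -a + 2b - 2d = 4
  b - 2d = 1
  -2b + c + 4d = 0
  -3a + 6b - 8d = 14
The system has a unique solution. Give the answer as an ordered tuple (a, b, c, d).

(-4, -1, 2, -1)

Form the augmented matrix and row-reduce:
  [ -1   2  0  -2  |   4 ]
  [  0   1  0  -2  |   1 ]
  [  0  -2  1   4  |   0 ]
  [ -3   6  0  -8  |  14 ]
Multiply ρ1 by -1.
  [  1  -2  0   2  |  -4 ]
  [  0   1  0  -2  |   1 ]
  [  0  -2  1   4  |   0 ]
  [ -3   6  0  -8  |  14 ]
Add 3 times ρ1 to ρ4.
  [ 1  -2  0   2  |  -4 ]
  [ 0   1  0  -2  |   1 ]
  [ 0  -2  1   4  |   0 ]
  [ 0   0  0  -2  |   2 ]
Add 2 times ρ2 to ρ3.
  [ 1  -2  0   2  |  -4 ]
  [ 0   1  0  -2  |   1 ]
  [ 0   0  1   0  |   2 ]
  [ 0   0  0  -2  |   2 ]
Multiply ρ4 by -1/2.
  [ 1  -2  0   2  |  -4 ]
  [ 0   1  0  -2  |   1 ]
  [ 0   0  1   0  |   2 ]
  [ 0   0  0   1  |  -1 ]
Add 2 times ρ4 to ρ2.
  [ 1  -2  0  2  |  -4 ]
  [ 0   1  0  0  |  -1 ]
  [ 0   0  1  0  |   2 ]
  [ 0   0  0  1  |  -1 ]
Subtract 2 times ρ4 from ρ1.
  [ 1  -2  0  0  |  -2 ]
  [ 0   1  0  0  |  -1 ]
  [ 0   0  1  0  |   2 ]
  [ 0   0  0  1  |  -1 ]
Add 2 times ρ2 to ρ1.
  [ 1  0  0  0  |  -4 ]
  [ 0  1  0  0  |  -1 ]
  [ 0  0  1  0  |   2 ]
  [ 0  0  0  1  |  -1 ]
Reading off the last column: a = -4, b = -1, c = 2, d = -1.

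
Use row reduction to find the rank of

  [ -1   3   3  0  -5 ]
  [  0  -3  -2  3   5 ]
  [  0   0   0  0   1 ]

rank = 3

r1 ← -1·r1
r2 ← -1/3·r2
r2 ← r2 + 5/3·r3
r1 ← r1 − 5·r3
r1 ← r1 + 3·r2
The reduced form has 3 nonzero rows.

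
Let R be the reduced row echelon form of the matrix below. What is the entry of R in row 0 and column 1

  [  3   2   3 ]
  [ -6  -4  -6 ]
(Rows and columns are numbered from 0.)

Multiply ρ1 by 1/3.
  [  1  2/3   1 ]
  [ -6   -4  -6 ]
Add 6 times ρ1 to ρ2.
  [ 1  2/3  1 ]
  [ 0    0  0 ]

2/3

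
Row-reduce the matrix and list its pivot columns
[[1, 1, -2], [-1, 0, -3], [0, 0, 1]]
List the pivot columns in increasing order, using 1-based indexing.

Add ρ1 to ρ2.
Add 5 times ρ3 to ρ2.
Add 2 times ρ3 to ρ1.
Subtract ρ2 from ρ1.
Pivot columns are the columns containing a leading 1.

1, 2, 3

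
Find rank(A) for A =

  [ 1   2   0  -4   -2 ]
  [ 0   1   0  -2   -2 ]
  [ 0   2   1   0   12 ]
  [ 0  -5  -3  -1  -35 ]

R3 ← R3 − 2·R2
  [ 1   2   0  -4   -2 ]
  [ 0   1   0  -2   -2 ]
  [ 0   0   1   4   16 ]
  [ 0  -5  -3  -1  -35 ]
R4 ← R4 + 5·R2
  [ 1  2   0   -4   -2 ]
  [ 0  1   0   -2   -2 ]
  [ 0  0   1    4   16 ]
  [ 0  0  -3  -11  -45 ]
R4 ← R4 + 3·R3
  [ 1  2  0  -4  -2 ]
  [ 0  1  0  -2  -2 ]
  [ 0  0  1   4  16 ]
  [ 0  0  0   1   3 ]
R3 ← R3 − 4·R4
  [ 1  2  0  -4  -2 ]
  [ 0  1  0  -2  -2 ]
  [ 0  0  1   0   4 ]
  [ 0  0  0   1   3 ]
R2 ← R2 + 2·R4
  [ 1  2  0  -4  -2 ]
  [ 0  1  0   0   4 ]
  [ 0  0  1   0   4 ]
  [ 0  0  0   1   3 ]
R1 ← R1 + 4·R4
  [ 1  2  0  0  10 ]
  [ 0  1  0  0   4 ]
  [ 0  0  1  0   4 ]
  [ 0  0  0  1   3 ]
R1 ← R1 − 2·R2
  [ 1  0  0  0  2 ]
  [ 0  1  0  0  4 ]
  [ 0  0  1  0  4 ]
  [ 0  0  0  1  3 ]
The reduced form has 4 nonzero rows.

rank = 4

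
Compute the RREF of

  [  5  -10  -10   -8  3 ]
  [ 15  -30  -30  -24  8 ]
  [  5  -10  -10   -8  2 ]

[[1, -2, -2, -8/5, 0], [0, 0, 0, 0, 1], [0, 0, 0, 0, 0]]

ρ1 ← 1/5·ρ1
ρ2 ← ρ2 − 15·ρ1
ρ3 ← ρ3 − 5·ρ1
ρ2 ← -1·ρ2
ρ3 ← ρ3 + ρ2
ρ1 ← ρ1 − 3/5·ρ2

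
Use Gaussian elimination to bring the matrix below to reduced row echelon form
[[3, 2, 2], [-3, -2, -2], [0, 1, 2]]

[[1, 0, -2/3], [0, 1, 2], [0, 0, 0]]

ρ1 -> 1/3·ρ1
  [  1  2/3  2/3 ]
  [ -3   -2   -2 ]
  [  0    1    2 ]
ρ2 -> ρ2 + 3·ρ1
  [ 1  2/3  2/3 ]
  [ 0    0    0 ]
  [ 0    1    2 ]
ρ2 ↔ ρ3
  [ 1  2/3  2/3 ]
  [ 0    1    2 ]
  [ 0    0    0 ]
ρ1 -> ρ1 − 2/3·ρ2
  [ 1  0  -2/3 ]
  [ 0  1     2 ]
  [ 0  0     0 ]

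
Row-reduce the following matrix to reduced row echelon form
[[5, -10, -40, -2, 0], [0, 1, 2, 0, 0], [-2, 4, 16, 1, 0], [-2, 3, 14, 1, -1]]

[[1, 0, -4, 0, 0], [0, 1, 2, 0, 0], [0, 0, 0, 1, 0], [0, 0, 0, 0, 1]]

R1 ← 1/5·R1
R3 ← R3 + 2·R1
R4 ← R4 + 2·R1
R4 ← R4 + R2
R3 ← 5·R3
R4 ← R4 − 1/5·R3
R4 ← -1·R4
R1 ← R1 + 2/5·R3
R1 ← R1 + 2·R2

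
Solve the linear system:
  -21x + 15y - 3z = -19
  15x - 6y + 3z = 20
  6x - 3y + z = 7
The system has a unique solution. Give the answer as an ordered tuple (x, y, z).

(4/3, 1, 2)

Form the augmented matrix and row-reduce:
  [ -21  15  -3  |  -19 ]
  [  15  -6   3  |   20 ]
  [   6  -3   1  |    7 ]
ρ1 ← -1/21·ρ1
  [  1  -5/7  1/7  |  19/21 ]
  [ 15    -6    3  |     20 ]
  [  6    -3    1  |      7 ]
ρ2 ← ρ2 − 15·ρ1
  [ 1  -5/7  1/7  |  19/21 ]
  [ 0  33/7  6/7  |   45/7 ]
  [ 6    -3    1  |      7 ]
ρ3 ← ρ3 − 6·ρ1
  [ 1  -5/7  1/7  |  19/21 ]
  [ 0  33/7  6/7  |   45/7 ]
  [ 0   9/7  1/7  |   11/7 ]
ρ2 ← 7/33·ρ2
  [ 1  -5/7   1/7  |  19/21 ]
  [ 0     1  2/11  |  15/11 ]
  [ 0   9/7   1/7  |   11/7 ]
ρ3 ← ρ3 − 9/7·ρ2
  [ 1  -5/7    1/7  |  19/21 ]
  [ 0     1   2/11  |  15/11 ]
  [ 0     0  -1/11  |  -2/11 ]
ρ3 ← -11·ρ3
  [ 1  -5/7   1/7  |  19/21 ]
  [ 0     1  2/11  |  15/11 ]
  [ 0     0     1  |      2 ]
ρ2 ← ρ2 − 2/11·ρ3
  [ 1  -5/7  1/7  |  19/21 ]
  [ 0     1    0  |      1 ]
  [ 0     0    1  |      2 ]
ρ1 ← ρ1 − 1/7·ρ3
  [ 1  -5/7  0  |  13/21 ]
  [ 0     1  0  |      1 ]
  [ 0     0  1  |      2 ]
ρ1 ← ρ1 + 5/7·ρ2
  [ 1  0  0  |  4/3 ]
  [ 0  1  0  |    1 ]
  [ 0  0  1  |    2 ]
Reading off the last column: x = 4/3, y = 1, z = 2.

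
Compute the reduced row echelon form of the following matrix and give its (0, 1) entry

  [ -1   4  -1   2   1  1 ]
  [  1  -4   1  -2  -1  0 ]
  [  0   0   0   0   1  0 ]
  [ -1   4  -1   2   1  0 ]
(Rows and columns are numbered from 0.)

-4

R1 -> -1·R1
  [  1  -4   1  -2  -1  -1 ]
  [  1  -4   1  -2  -1   0 ]
  [  0   0   0   0   1   0 ]
  [ -1   4  -1   2   1   0 ]
R2 -> R2 − R1
  [  1  -4   1  -2  -1  -1 ]
  [  0   0   0   0   0   1 ]
  [  0   0   0   0   1   0 ]
  [ -1   4  -1   2   1   0 ]
R4 -> R4 + R1
  [ 1  -4  1  -2  -1  -1 ]
  [ 0   0  0   0   0   1 ]
  [ 0   0  0   0   1   0 ]
  [ 0   0  0   0   0  -1 ]
R2 ↔ R3
  [ 1  -4  1  -2  -1  -1 ]
  [ 0   0  0   0   1   0 ]
  [ 0   0  0   0   0   1 ]
  [ 0   0  0   0   0  -1 ]
R4 -> R4 + R3
  [ 1  -4  1  -2  -1  -1 ]
  [ 0   0  0   0   1   0 ]
  [ 0   0  0   0   0   1 ]
  [ 0   0  0   0   0   0 ]
R1 -> R1 + R3
  [ 1  -4  1  -2  -1  0 ]
  [ 0   0  0   0   1  0 ]
  [ 0   0  0   0   0  1 ]
  [ 0   0  0   0   0  0 ]
R1 -> R1 + R2
  [ 1  -4  1  -2  0  0 ]
  [ 0   0  0   0  1  0 ]
  [ 0   0  0   0  0  1 ]
  [ 0   0  0   0  0  0 ]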